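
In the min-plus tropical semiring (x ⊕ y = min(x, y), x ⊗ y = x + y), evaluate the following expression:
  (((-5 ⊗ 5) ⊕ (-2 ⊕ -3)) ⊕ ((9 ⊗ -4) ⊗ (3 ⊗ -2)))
(((-5 ⊗ 5) ⊕ (-2 ⊕ -3)) ⊕ ((9 ⊗ -4) ⊗ (3 ⊗ -2))) = -3

Expand innermost to outermost. Recall ⊕ takes the minimum of its arguments and ⊗ takes their sum. Working out the expression (((-5 ⊗ 5) ⊕ (-2 ⊕ -3)) ⊕ ((9 ⊗ -4) ⊗ (3 ⊗ -2))) gives -3.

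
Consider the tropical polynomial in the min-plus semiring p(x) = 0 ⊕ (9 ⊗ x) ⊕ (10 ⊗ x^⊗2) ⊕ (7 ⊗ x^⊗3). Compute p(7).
p(7) = 0

A tropical monomial a ⊗ x^⊗i evaluates to a + i · x. Evaluating each term at x = 7:
  Term 0 contributes 0 + 0 · 7 = 0
  Term 1 contributes 9 + 1 · 7 = 16
  Term 2 contributes 10 + 2 · 7 = 24
  Term 3 contributes 7 + 3 · 7 = 28
p(7) = ⊕ of these = min[0, 16, 24, 28] = 0.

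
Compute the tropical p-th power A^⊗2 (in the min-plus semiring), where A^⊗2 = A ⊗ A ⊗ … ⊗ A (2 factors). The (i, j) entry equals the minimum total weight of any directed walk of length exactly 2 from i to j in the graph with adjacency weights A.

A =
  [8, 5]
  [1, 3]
A^⊗2 =
  [6, 8]
  [4, 6]

Each entry (A^⊗2)_ij equals the minimum over all length-2 walks i = v_0 → v_1 → … → v_2 = j of Σ_t A[v_t][v_{t+1}]. For example, for (i, j) = (0, 1) we minimise over 2 possible intermediate vertex sequences; the minimum is 8, attained along the walk 0 → 1 → 1.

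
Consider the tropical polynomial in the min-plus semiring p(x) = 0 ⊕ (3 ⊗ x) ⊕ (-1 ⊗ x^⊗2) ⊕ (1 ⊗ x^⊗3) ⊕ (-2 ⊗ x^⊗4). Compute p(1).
p(1) = 0

A tropical monomial a ⊗ x^⊗i evaluates to a + i · x. Evaluating each term at x = 1:
  Term 0 contributes 0 + 0 · 1 = 0
  Term 1 contributes 3 + 1 · 1 = 4
  Term 2 contributes -1 + 2 · 1 = 1
  Term 3 contributes 1 + 3 · 1 = 4
  Term 4 contributes -2 + 4 · 1 = 2
p(1) = ⊕ of these = min[0, 4, 1, 4, 2] = 0.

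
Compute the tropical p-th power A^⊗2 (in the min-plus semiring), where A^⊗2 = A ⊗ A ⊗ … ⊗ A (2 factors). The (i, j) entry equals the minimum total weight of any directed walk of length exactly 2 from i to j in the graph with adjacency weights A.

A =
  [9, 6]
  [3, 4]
A^⊗2 =
  [9, 10]
  [7, 8]

Each entry (A^⊗2)_ij equals the minimum over all length-2 walks i = v_0 → v_1 → … → v_2 = j of Σ_t A[v_t][v_{t+1}]. For example, for (i, j) = (0, 1) we minimise over 2 possible intermediate vertex sequences; the minimum is 10, attained along the walk 0 → 1 → 1.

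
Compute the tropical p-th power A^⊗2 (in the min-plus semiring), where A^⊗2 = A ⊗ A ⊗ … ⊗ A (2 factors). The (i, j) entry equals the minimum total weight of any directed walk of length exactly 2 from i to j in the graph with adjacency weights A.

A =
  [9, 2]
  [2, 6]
A^⊗2 =
  [4, 8]
  [8, 4]

Each entry (A^⊗2)_ij equals the minimum over all length-2 walks i = v_0 → v_1 → … → v_2 = j of Σ_t A[v_t][v_{t+1}]. For example, for (i, j) = (0, 1) we minimise over 2 possible intermediate vertex sequences; the minimum is 8, attained along the walk 0 → 1 → 1.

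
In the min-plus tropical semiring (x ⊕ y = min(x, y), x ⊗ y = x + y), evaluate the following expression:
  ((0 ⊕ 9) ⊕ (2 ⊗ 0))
((0 ⊕ 9) ⊕ (2 ⊗ 0)) = 0

Expand innermost to outermost. Recall ⊕ takes the minimum of its arguments and ⊗ takes their sum. Working out the expression ((0 ⊕ 9) ⊕ (2 ⊗ 0)) gives 0.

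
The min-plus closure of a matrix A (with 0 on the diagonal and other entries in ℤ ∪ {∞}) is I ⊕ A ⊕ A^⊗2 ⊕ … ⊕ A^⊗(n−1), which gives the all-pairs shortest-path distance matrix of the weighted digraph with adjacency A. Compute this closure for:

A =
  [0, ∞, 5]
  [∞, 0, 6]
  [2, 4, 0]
Closure =
  [0, 9, 5]
  [8, 0, 6]
  [2, 4, 0]

This is the Floyd-Warshall all-pairs shortest-path computation. For each intermediate vertex k = 0, 1, …, 2, update dist[i][j] ← min(dist[i][j], dist[i][k] + dist[k][j]). The final matrix gives, for each (i, j), the minimum total weight of any directed path from i to j (possibly empty when i = j).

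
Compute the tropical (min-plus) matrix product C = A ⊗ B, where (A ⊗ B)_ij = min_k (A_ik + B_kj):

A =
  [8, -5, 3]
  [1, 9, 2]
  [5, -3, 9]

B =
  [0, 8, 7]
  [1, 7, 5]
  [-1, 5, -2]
A ⊗ B =
  [-4, 2, 0]
  [1, 7, 0]
  [-2, 4, 2]

Apply the min-plus product entry-by-entry:
  C[0][0] = min over k of (A[0][0] + B[0][0] = 8 + 0 = 8, A[0][1] + B[1][0] = -5 + 1 = -4, A[0][2] + B[2][0] = 3 + -1 = 2) = -4 (attained at k = 1)
  C[0][1] = min over k of (A[0][0] + B[0][1] = 8 + 8 = 16, A[0][1] + B[1][1] = -5 + 7 = 2, A[0][2] + B[2][1] = 3 + 5 = 8) = 2 (attained at k = 1)
  C[0][2] = min over k of (A[0][0] + B[0][2] = 8 + 7 = 15, A[0][1] + B[1][2] = -5 + 5 = 0, A[0][2] + B[2][2] = 3 + -2 = 1) = 0 (attained at k = 1)
  C[1][0] = min over k of (A[1][0] + B[0][0] = 1 + 0 = 1, A[1][1] + B[1][0] = 9 + 1 = 10, A[1][2] + B[2][0] = 2 + -1 = 1) = 1 (attained at k = 0)
  C[1][1] = min over k of (A[1][0] + B[0][1] = 1 + 8 = 9, A[1][1] + B[1][1] = 9 + 7 = 16, A[1][2] + B[2][1] = 2 + 5 = 7) = 7 (attained at k = 2)
  C[1][2] = min over k of (A[1][0] + B[0][2] = 1 + 7 = 8, A[1][1] + B[1][2] = 9 + 5 = 14, A[1][2] + B[2][2] = 2 + -2 = 0) = 0 (attained at k = 2)
  C[2][0] = min over k of (A[2][0] + B[0][0] = 5 + 0 = 5, A[2][1] + B[1][0] = -3 + 1 = -2, A[2][2] + B[2][0] = 9 + -1 = 8) = -2 (attained at k = 1)
  C[2][1] = min over k of (A[2][0] + B[0][1] = 5 + 8 = 13, A[2][1] + B[1][1] = -3 + 7 = 4, A[2][2] + B[2][1] = 9 + 5 = 14) = 4 (attained at k = 1)
  C[2][2] = min over k of (A[2][0] + B[0][2] = 5 + 7 = 12, A[2][1] + B[1][2] = -3 + 5 = 2, A[2][2] + B[2][2] = 9 + -2 = 7) = 2 (attained at k = 1)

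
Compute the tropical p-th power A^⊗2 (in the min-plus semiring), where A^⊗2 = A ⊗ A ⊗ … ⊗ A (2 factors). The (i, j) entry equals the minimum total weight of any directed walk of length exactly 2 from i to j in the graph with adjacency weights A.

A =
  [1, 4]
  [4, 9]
A^⊗2 =
  [2, 5]
  [5, 8]

Each entry (A^⊗2)_ij equals the minimum over all length-2 walks i = v_0 → v_1 → … → v_2 = j of Σ_t A[v_t][v_{t+1}]. For example, for (i, j) = (0, 1) we minimise over 2 possible intermediate vertex sequences; the minimum is 5, attained along the walk 0 → 0 → 1.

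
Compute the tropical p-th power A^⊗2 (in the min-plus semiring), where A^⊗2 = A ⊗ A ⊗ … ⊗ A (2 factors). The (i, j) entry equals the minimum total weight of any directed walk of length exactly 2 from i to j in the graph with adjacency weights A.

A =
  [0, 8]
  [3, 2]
A^⊗2 =
  [0, 8]
  [3, 4]

Each entry (A^⊗2)_ij equals the minimum over all length-2 walks i = v_0 → v_1 → … → v_2 = j of Σ_t A[v_t][v_{t+1}]. For example, for (i, j) = (0, 1) we minimise over 2 possible intermediate vertex sequences; the minimum is 8, attained along the walk 0 → 0 → 1.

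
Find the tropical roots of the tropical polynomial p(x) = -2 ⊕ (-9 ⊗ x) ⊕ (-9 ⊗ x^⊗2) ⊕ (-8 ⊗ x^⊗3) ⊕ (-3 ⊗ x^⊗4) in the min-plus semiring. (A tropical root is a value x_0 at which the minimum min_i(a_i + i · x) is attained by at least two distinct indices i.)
Roots: {-5, -1, 0, 7}

Each tropical root is a break point of the lower envelope of the lines y = a_i + i · x (there are 5 lines, with slopes 0, 1, ..., 4). Only the lines that attain the minimum somewhere contribute to roots; other lines are dominated. Here the surviving (envelope) indices are i = 4, i = 3, i = 2, i = 1, i = 0.
Intersections between consecutive envelope lines give the roots: for adjacent envelope indices i < j the intersection is x = (a_i − a_j) / (j − i). Reading off the sorted break points: {-5, -1, 0, 7}.
Verification: at each break x_0, at least two indices attain the minimum of min_i(a_i + i · x_0).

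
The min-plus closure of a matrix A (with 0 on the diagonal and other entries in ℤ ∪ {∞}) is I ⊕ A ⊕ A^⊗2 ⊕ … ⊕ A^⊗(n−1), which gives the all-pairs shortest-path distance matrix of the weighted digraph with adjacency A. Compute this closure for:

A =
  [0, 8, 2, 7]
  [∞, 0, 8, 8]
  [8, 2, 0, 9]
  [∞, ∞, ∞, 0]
Closure =
  [0, 4, 2, 7]
  [16, 0, 8, 8]
  [8, 2, 0, 9]
  [∞, ∞, ∞, 0]

This is the Floyd-Warshall all-pairs shortest-path computation. For each intermediate vertex k = 0, 1, …, 3, update dist[i][j] ← min(dist[i][j], dist[i][k] + dist[k][j]). The final matrix gives, for each (i, j), the minimum total weight of any directed path from i to j (possibly empty when i = j).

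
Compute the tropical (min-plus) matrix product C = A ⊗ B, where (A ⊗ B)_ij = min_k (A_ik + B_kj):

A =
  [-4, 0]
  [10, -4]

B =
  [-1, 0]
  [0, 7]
A ⊗ B =
  [-5, -4]
  [-4, 3]

Apply the min-plus product entry-by-entry:
  C[0][0] = min over k of (A[0][0] + B[0][0] = -4 + -1 = -5, A[0][1] + B[1][0] = 0 + 0 = 0) = -5 (attained at k = 0)
  C[0][1] = min over k of (A[0][0] + B[0][1] = -4 + 0 = -4, A[0][1] + B[1][1] = 0 + 7 = 7) = -4 (attained at k = 0)
  C[1][0] = min over k of (A[1][0] + B[0][0] = 10 + -1 = 9, A[1][1] + B[1][0] = -4 + 0 = -4) = -4 (attained at k = 1)
  C[1][1] = min over k of (A[1][0] + B[0][1] = 10 + 0 = 10, A[1][1] + B[1][1] = -4 + 7 = 3) = 3 (attained at k = 1)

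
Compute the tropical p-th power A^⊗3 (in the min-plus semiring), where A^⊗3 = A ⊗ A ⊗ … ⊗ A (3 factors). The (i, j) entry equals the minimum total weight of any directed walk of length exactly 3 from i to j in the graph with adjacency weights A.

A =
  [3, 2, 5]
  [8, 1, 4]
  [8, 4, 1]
A^⊗3 =
  [9, 4, 7]
  [10, 3, 6]
  [10, 6, 3]

Each entry (A^⊗3)_ij equals the minimum over all length-3 walks i = v_0 → v_1 → … → v_3 = j of Σ_t A[v_t][v_{t+1}]. For example, for (i, j) = (0, 2) we minimise over 9 possible intermediate vertex sequences; the minimum is 7, attained along the walk 0 → 1 → 1 → 2.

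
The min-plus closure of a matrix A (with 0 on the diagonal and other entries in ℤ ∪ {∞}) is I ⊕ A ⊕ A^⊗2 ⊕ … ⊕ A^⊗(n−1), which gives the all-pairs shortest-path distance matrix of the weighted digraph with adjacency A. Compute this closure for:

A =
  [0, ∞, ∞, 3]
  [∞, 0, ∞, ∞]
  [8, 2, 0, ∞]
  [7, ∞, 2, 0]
Closure =
  [0, 7, 5, 3]
  [∞, 0, ∞, ∞]
  [8, 2, 0, 11]
  [7, 4, 2, 0]

This is the Floyd-Warshall all-pairs shortest-path computation. For each intermediate vertex k = 0, 1, …, 3, update dist[i][j] ← min(dist[i][j], dist[i][k] + dist[k][j]). The final matrix gives, for each (i, j), the minimum total weight of any directed path from i to j (possibly empty when i = j).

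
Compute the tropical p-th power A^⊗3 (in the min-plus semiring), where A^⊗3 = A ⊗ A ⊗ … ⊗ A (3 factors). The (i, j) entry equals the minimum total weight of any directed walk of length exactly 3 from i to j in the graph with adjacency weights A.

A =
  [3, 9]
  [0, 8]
A^⊗3 =
  [9, 15]
  [6, 12]

Each entry (A^⊗3)_ij equals the minimum over all length-3 walks i = v_0 → v_1 → … → v_3 = j of Σ_t A[v_t][v_{t+1}]. For example, for (i, j) = (0, 1) we minimise over 4 possible intermediate vertex sequences; the minimum is 15, attained along the walk 0 → 0 → 0 → 1.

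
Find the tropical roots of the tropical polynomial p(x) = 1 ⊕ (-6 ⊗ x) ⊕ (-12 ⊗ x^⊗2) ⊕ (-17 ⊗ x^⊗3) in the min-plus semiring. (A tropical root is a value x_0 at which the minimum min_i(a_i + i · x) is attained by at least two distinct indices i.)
Roots: {5, 6, 7}

Each tropical root is a break point of the lower envelope of the lines y = a_i + i · x (there are 4 lines, with slopes 0, 1, ..., 3). Only the lines that attain the minimum somewhere contribute to roots; other lines are dominated. Here the surviving (envelope) indices are i = 3, i = 2, i = 1, i = 0.
Intersections between consecutive envelope lines give the roots: for adjacent envelope indices i < j the intersection is x = (a_i − a_j) / (j − i). Reading off the sorted break points: {5, 6, 7}.
Verification: at each break x_0, at least two indices attain the minimum of min_i(a_i + i · x_0).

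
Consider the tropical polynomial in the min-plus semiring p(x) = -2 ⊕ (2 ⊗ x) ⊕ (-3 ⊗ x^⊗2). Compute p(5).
p(5) = -2

A tropical monomial a ⊗ x^⊗i evaluates to a + i · x. Evaluating each term at x = 5:
  Term 0 contributes -2 + 0 · 5 = -2
  Term 1 contributes 2 + 1 · 5 = 7
  Term 2 contributes -3 + 2 · 5 = 7
p(5) = ⊕ of these = min[-2, 7, 7] = -2.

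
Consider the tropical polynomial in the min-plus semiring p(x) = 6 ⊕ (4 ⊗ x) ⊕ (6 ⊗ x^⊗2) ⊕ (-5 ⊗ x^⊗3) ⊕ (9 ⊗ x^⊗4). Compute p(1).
p(1) = -2

A tropical monomial a ⊗ x^⊗i evaluates to a + i · x. Evaluating each term at x = 1:
  Term 0 contributes 6 + 0 · 1 = 6
  Term 1 contributes 4 + 1 · 1 = 5
  Term 2 contributes 6 + 2 · 1 = 8
  Term 3 contributes -5 + 3 · 1 = -2
  Term 4 contributes 9 + 4 · 1 = 13
p(1) = ⊕ of these = min[6, 5, 8, -2, 13] = -2.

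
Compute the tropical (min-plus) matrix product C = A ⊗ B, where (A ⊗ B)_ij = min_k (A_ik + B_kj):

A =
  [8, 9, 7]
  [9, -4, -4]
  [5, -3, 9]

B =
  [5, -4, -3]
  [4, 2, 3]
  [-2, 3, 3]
A ⊗ B =
  [5, 4, 5]
  [-6, -2, -1]
  [1, -1, 0]

Apply the min-plus product entry-by-entry:
  C[0][0] = min over k of (A[0][0] + B[0][0] = 8 + 5 = 13, A[0][1] + B[1][0] = 9 + 4 = 13, A[0][2] + B[2][0] = 7 + -2 = 5) = 5 (attained at k = 2)
  C[0][1] = min over k of (A[0][0] + B[0][1] = 8 + -4 = 4, A[0][1] + B[1][1] = 9 + 2 = 11, A[0][2] + B[2][1] = 7 + 3 = 10) = 4 (attained at k = 0)
  C[0][2] = min over k of (A[0][0] + B[0][2] = 8 + -3 = 5, A[0][1] + B[1][2] = 9 + 3 = 12, A[0][2] + B[2][2] = 7 + 3 = 10) = 5 (attained at k = 0)
  C[1][0] = min over k of (A[1][0] + B[0][0] = 9 + 5 = 14, A[1][1] + B[1][0] = -4 + 4 = 0, A[1][2] + B[2][0] = -4 + -2 = -6) = -6 (attained at k = 2)
  C[1][1] = min over k of (A[1][0] + B[0][1] = 9 + -4 = 5, A[1][1] + B[1][1] = -4 + 2 = -2, A[1][2] + B[2][1] = -4 + 3 = -1) = -2 (attained at k = 1)
  C[1][2] = min over k of (A[1][0] + B[0][2] = 9 + -3 = 6, A[1][1] + B[1][2] = -4 + 3 = -1, A[1][2] + B[2][2] = -4 + 3 = -1) = -1 (attained at k = 1)
  C[2][0] = min over k of (A[2][0] + B[0][0] = 5 + 5 = 10, A[2][1] + B[1][0] = -3 + 4 = 1, A[2][2] + B[2][0] = 9 + -2 = 7) = 1 (attained at k = 1)
  C[2][1] = min over k of (A[2][0] + B[0][1] = 5 + -4 = 1, A[2][1] + B[1][1] = -3 + 2 = -1, A[2][2] + B[2][1] = 9 + 3 = 12) = -1 (attained at k = 1)
  C[2][2] = min over k of (A[2][0] + B[0][2] = 5 + -3 = 2, A[2][1] + B[1][2] = -3 + 3 = 0, A[2][2] + B[2][2] = 9 + 3 = 12) = 0 (attained at k = 1)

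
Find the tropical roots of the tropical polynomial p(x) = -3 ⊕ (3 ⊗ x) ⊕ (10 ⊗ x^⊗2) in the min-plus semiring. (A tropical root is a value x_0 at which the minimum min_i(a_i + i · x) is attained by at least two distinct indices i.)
Roots: {-7, -6}

Each tropical root is a break point of the lower envelope of the lines y = a_i + i · x (there are 3 lines, with slopes 0, 1, ..., 2). Only the lines that attain the minimum somewhere contribute to roots; other lines are dominated. Here the surviving (envelope) indices are i = 2, i = 1, i = 0.
Intersections between consecutive envelope lines give the roots: for adjacent envelope indices i < j the intersection is x = (a_i − a_j) / (j − i). Reading off the sorted break points: {-7, -6}.
Verification: at each break x_0, at least two indices attain the minimum of min_i(a_i + i · x_0).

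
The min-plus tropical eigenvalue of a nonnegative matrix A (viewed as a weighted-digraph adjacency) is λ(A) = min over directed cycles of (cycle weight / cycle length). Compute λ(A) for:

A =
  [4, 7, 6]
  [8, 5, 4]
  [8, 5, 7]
λ(A) = 4

Enumerate directed cycles and compute their means (weight / length). Sample:
  cycle 0 → 0: weight = 4, length = 1, mean = 4/1 ≈ 4.000
  cycle 1 → 1: weight = 5, length = 1, mean = 5/1 ≈ 5.000
  cycle 2 → 2: weight = 7, length = 1, mean = 7/1 ≈ 7.000
  cycle 0 → 1 → 0: weight = 15, length = 2, mean = 15/2 ≈ 7.500
  cycle 0 → 2 → 0: weight = 14, length = 2, mean = 14/2 ≈ 7.000
  cycle 1 → 0 → 1: weight = 15, length = 2, mean = 15/2 ≈ 7.500
Minimum mean = 4.000, attained e.g. along the cycle 0 → 0 with weight 4 and length 1. So λ(A) = 4/1 = 4.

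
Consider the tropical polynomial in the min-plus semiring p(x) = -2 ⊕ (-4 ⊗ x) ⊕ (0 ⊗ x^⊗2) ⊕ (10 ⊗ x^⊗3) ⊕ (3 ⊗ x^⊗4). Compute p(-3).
p(-3) = -9

A tropical monomial a ⊗ x^⊗i evaluates to a + i · x. Evaluating each term at x = -3:
  Term 0 contributes -2 + 0 · -3 = -2
  Term 1 contributes -4 + 1 · -3 = -7
  Term 2 contributes 0 + 2 · -3 = -6
  Term 3 contributes 10 + 3 · -3 = 1
  Term 4 contributes 3 + 4 · -3 = -9
p(-3) = ⊕ of these = min[-2, -7, -6, 1, -9] = -9.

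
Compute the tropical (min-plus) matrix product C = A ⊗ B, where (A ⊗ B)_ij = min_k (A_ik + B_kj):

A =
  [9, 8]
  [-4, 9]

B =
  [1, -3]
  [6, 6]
A ⊗ B =
  [10, 6]
  [-3, -7]

Apply the min-plus product entry-by-entry:
  C[0][0] = min over k of (A[0][0] + B[0][0] = 9 + 1 = 10, A[0][1] + B[1][0] = 8 + 6 = 14) = 10 (attained at k = 0)
  C[0][1] = min over k of (A[0][0] + B[0][1] = 9 + -3 = 6, A[0][1] + B[1][1] = 8 + 6 = 14) = 6 (attained at k = 0)
  C[1][0] = min over k of (A[1][0] + B[0][0] = -4 + 1 = -3, A[1][1] + B[1][0] = 9 + 6 = 15) = -3 (attained at k = 0)
  C[1][1] = min over k of (A[1][0] + B[0][1] = -4 + -3 = -7, A[1][1] + B[1][1] = 9 + 6 = 15) = -7 (attained at k = 0)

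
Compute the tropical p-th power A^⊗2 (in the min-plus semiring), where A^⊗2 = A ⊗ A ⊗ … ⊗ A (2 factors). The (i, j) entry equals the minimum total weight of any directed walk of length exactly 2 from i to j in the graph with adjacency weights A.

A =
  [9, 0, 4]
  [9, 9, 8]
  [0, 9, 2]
A^⊗2 =
  [4, 9, 6]
  [8, 9, 10]
  [2, 0, 4]

Each entry (A^⊗2)_ij equals the minimum over all length-2 walks i = v_0 → v_1 → … → v_2 = j of Σ_t A[v_t][v_{t+1}]. For example, for (i, j) = (0, 2) we minimise over 3 possible intermediate vertex sequences; the minimum is 6, attained along the walk 0 → 2 → 2.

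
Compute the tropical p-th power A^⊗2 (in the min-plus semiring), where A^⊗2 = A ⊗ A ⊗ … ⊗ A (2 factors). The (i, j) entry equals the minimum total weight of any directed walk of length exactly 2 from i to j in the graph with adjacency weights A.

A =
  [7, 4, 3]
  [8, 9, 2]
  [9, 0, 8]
A^⊗2 =
  [12, 3, 6]
  [11, 2, 10]
  [8, 8, 2]

Each entry (A^⊗2)_ij equals the minimum over all length-2 walks i = v_0 → v_1 → … → v_2 = j of Σ_t A[v_t][v_{t+1}]. For example, for (i, j) = (0, 2) we minimise over 3 possible intermediate vertex sequences; the minimum is 6, attained along the walk 0 → 1 → 2.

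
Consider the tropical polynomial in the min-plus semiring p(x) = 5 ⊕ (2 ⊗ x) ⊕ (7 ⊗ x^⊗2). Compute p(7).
p(7) = 5

A tropical monomial a ⊗ x^⊗i evaluates to a + i · x. Evaluating each term at x = 7:
  Term 0 contributes 5 + 0 · 7 = 5
  Term 1 contributes 2 + 1 · 7 = 9
  Term 2 contributes 7 + 2 · 7 = 21
p(7) = ⊕ of these = min[5, 9, 21] = 5.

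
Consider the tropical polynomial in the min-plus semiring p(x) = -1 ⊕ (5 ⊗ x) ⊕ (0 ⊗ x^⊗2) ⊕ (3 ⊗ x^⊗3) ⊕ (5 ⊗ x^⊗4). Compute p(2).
p(2) = -1

A tropical monomial a ⊗ x^⊗i evaluates to a + i · x. Evaluating each term at x = 2:
  Term 0 contributes -1 + 0 · 2 = -1
  Term 1 contributes 5 + 1 · 2 = 7
  Term 2 contributes 0 + 2 · 2 = 4
  Term 3 contributes 3 + 3 · 2 = 9
  Term 4 contributes 5 + 4 · 2 = 13
p(2) = ⊕ of these = min[-1, 7, 4, 9, 13] = -1.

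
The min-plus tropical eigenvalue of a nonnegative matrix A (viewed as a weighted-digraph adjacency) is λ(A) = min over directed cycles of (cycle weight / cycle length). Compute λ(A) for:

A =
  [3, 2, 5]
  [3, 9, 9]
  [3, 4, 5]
λ(A) = 5/2

Enumerate directed cycles and compute their means (weight / length). Sample:
  cycle 0 → 0: weight = 3, length = 1, mean = 3/1 ≈ 3.000
  cycle 1 → 1: weight = 9, length = 1, mean = 9/1 ≈ 9.000
  cycle 2 → 2: weight = 5, length = 1, mean = 5/1 ≈ 5.000
  cycle 0 → 1 → 0: weight = 5, length = 2, mean = 5/2 ≈ 2.500
  cycle 0 → 2 → 0: weight = 8, length = 2, mean = 8/2 ≈ 4.000
  cycle 1 → 0 → 1: weight = 5, length = 2, mean = 5/2 ≈ 2.500
Minimum mean = 2.500, attained e.g. along the cycle 0 → 1 → 0 with weight 5 and length 2. So λ(A) = 5/2 = 5/2.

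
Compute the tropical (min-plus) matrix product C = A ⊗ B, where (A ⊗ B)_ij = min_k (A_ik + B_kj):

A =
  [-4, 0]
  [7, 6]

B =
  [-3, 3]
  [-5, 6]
A ⊗ B =
  [-7, -1]
  [1, 10]

Apply the min-plus product entry-by-entry:
  C[0][0] = min over k of (A[0][0] + B[0][0] = -4 + -3 = -7, A[0][1] + B[1][0] = 0 + -5 = -5) = -7 (attained at k = 0)
  C[0][1] = min over k of (A[0][0] + B[0][1] = -4 + 3 = -1, A[0][1] + B[1][1] = 0 + 6 = 6) = -1 (attained at k = 0)
  C[1][0] = min over k of (A[1][0] + B[0][0] = 7 + -3 = 4, A[1][1] + B[1][0] = 6 + -5 = 1) = 1 (attained at k = 1)
  C[1][1] = min over k of (A[1][0] + B[0][1] = 7 + 3 = 10, A[1][1] + B[1][1] = 6 + 6 = 12) = 10 (attained at k = 0)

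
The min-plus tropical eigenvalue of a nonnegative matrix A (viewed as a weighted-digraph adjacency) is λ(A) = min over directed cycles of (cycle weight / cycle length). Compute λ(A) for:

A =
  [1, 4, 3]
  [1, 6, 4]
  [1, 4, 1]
λ(A) = 1

Enumerate directed cycles and compute their means (weight / length). Sample:
  cycle 0 → 0: weight = 1, length = 1, mean = 1/1 ≈ 1.000
  cycle 1 → 1: weight = 6, length = 1, mean = 6/1 ≈ 6.000
  cycle 2 → 2: weight = 1, length = 1, mean = 1/1 ≈ 1.000
  cycle 0 → 1 → 0: weight = 5, length = 2, mean = 5/2 ≈ 2.500
  cycle 0 → 2 → 0: weight = 4, length = 2, mean = 4/2 ≈ 2.000
  cycle 1 → 0 → 1: weight = 5, length = 2, mean = 5/2 ≈ 2.500
Minimum mean = 1.000, attained e.g. along the cycle 0 → 0 with weight 1 and length 1. So λ(A) = 1/1 = 1.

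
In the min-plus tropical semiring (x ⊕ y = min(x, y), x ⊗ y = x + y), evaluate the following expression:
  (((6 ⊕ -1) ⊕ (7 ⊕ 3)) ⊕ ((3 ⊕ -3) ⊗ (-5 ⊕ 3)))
(((6 ⊕ -1) ⊕ (7 ⊕ 3)) ⊕ ((3 ⊕ -3) ⊗ (-5 ⊕ 3))) = -8

Expand innermost to outermost. Recall ⊕ takes the minimum of its arguments and ⊗ takes their sum. Working out the expression (((6 ⊕ -1) ⊕ (7 ⊕ 3)) ⊕ ((3 ⊕ -3) ⊗ (-5 ⊕ 3))) gives -8.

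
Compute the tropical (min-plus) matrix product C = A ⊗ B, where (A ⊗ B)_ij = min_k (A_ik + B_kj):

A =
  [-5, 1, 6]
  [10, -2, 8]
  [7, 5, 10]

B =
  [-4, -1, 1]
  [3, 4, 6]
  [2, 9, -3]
A ⊗ B =
  [-9, -6, -4]
  [1, 2, 4]
  [3, 6, 7]

Apply the min-plus product entry-by-entry:
  C[0][0] = min over k of (A[0][0] + B[0][0] = -5 + -4 = -9, A[0][1] + B[1][0] = 1 + 3 = 4, A[0][2] + B[2][0] = 6 + 2 = 8) = -9 (attained at k = 0)
  C[0][1] = min over k of (A[0][0] + B[0][1] = -5 + -1 = -6, A[0][1] + B[1][1] = 1 + 4 = 5, A[0][2] + B[2][1] = 6 + 9 = 15) = -6 (attained at k = 0)
  C[0][2] = min over k of (A[0][0] + B[0][2] = -5 + 1 = -4, A[0][1] + B[1][2] = 1 + 6 = 7, A[0][2] + B[2][2] = 6 + -3 = 3) = -4 (attained at k = 0)
  C[1][0] = min over k of (A[1][0] + B[0][0] = 10 + -4 = 6, A[1][1] + B[1][0] = -2 + 3 = 1, A[1][2] + B[2][0] = 8 + 2 = 10) = 1 (attained at k = 1)
  C[1][1] = min over k of (A[1][0] + B[0][1] = 10 + -1 = 9, A[1][1] + B[1][1] = -2 + 4 = 2, A[1][2] + B[2][1] = 8 + 9 = 17) = 2 (attained at k = 1)
  C[1][2] = min over k of (A[1][0] + B[0][2] = 10 + 1 = 11, A[1][1] + B[1][2] = -2 + 6 = 4, A[1][2] + B[2][2] = 8 + -3 = 5) = 4 (attained at k = 1)
  C[2][0] = min over k of (A[2][0] + B[0][0] = 7 + -4 = 3, A[2][1] + B[1][0] = 5 + 3 = 8, A[2][2] + B[2][0] = 10 + 2 = 12) = 3 (attained at k = 0)
  C[2][1] = min over k of (A[2][0] + B[0][1] = 7 + -1 = 6, A[2][1] + B[1][1] = 5 + 4 = 9, A[2][2] + B[2][1] = 10 + 9 = 19) = 6 (attained at k = 0)
  C[2][2] = min over k of (A[2][0] + B[0][2] = 7 + 1 = 8, A[2][1] + B[1][2] = 5 + 6 = 11, A[2][2] + B[2][2] = 10 + -3 = 7) = 7 (attained at k = 2)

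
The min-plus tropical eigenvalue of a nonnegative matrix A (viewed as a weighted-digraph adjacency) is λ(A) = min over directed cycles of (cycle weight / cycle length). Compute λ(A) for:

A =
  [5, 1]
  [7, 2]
λ(A) = 2

Enumerate directed cycles and compute their means (weight / length). Sample:
  cycle 0 → 0: weight = 5, length = 1, mean = 5/1 ≈ 5.000
  cycle 1 → 1: weight = 2, length = 1, mean = 2/1 ≈ 2.000
  cycle 0 → 1 → 0: weight = 8, length = 2, mean = 8/2 ≈ 4.000
  cycle 1 → 0 → 1: weight = 8, length = 2, mean = 8/2 ≈ 4.000
Minimum mean = 2.000, attained e.g. along the cycle 1 → 1 with weight 2 and length 1. So λ(A) = 2/1 = 2.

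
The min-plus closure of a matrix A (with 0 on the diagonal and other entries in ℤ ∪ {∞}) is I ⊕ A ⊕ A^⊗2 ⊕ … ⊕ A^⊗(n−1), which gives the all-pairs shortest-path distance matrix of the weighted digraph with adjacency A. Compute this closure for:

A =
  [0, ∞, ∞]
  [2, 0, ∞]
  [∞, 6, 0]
Closure =
  [0, ∞, ∞]
  [2, 0, ∞]
  [8, 6, 0]

This is the Floyd-Warshall all-pairs shortest-path computation. For each intermediate vertex k = 0, 1, …, 2, update dist[i][j] ← min(dist[i][j], dist[i][k] + dist[k][j]). The final matrix gives, for each (i, j), the minimum total weight of any directed path from i to j (possibly empty when i = j).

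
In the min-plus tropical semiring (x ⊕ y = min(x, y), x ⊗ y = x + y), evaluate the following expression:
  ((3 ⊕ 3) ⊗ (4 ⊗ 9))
((3 ⊕ 3) ⊗ (4 ⊗ 9)) = 16

Expand innermost to outermost. Recall ⊕ takes the minimum of its arguments and ⊗ takes their sum. Working out the expression ((3 ⊕ 3) ⊗ (4 ⊗ 9)) gives 16.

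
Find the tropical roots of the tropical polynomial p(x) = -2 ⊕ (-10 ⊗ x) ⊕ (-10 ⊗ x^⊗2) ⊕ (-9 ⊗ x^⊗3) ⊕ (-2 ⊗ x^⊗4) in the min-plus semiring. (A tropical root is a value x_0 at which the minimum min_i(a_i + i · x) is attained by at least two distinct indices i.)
Roots: {-7, -1, 0, 8}

Each tropical root is a break point of the lower envelope of the lines y = a_i + i · x (there are 5 lines, with slopes 0, 1, ..., 4). Only the lines that attain the minimum somewhere contribute to roots; other lines are dominated. Here the surviving (envelope) indices are i = 4, i = 3, i = 2, i = 1, i = 0.
Intersections between consecutive envelope lines give the roots: for adjacent envelope indices i < j the intersection is x = (a_i − a_j) / (j − i). Reading off the sorted break points: {-7, -1, 0, 8}.
Verification: at each break x_0, at least two indices attain the minimum of min_i(a_i + i · x_0).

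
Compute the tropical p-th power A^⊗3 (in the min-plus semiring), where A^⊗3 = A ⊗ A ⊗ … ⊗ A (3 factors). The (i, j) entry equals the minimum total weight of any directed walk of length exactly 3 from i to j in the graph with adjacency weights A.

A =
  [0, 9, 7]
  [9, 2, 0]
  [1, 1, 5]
A^⊗3 =
  [0, 8, 7]
  [1, 3, 1]
  [1, 2, 3]

Each entry (A^⊗3)_ij equals the minimum over all length-3 walks i = v_0 → v_1 → … → v_3 = j of Σ_t A[v_t][v_{t+1}]. For example, for (i, j) = (0, 2) we minimise over 9 possible intermediate vertex sequences; the minimum is 7, attained along the walk 0 → 0 → 0 → 2.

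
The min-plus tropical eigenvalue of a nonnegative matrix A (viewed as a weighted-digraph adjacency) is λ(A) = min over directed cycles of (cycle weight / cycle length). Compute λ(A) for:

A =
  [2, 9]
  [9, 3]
λ(A) = 2

Enumerate directed cycles and compute their means (weight / length). Sample:
  cycle 0 → 0: weight = 2, length = 1, mean = 2/1 ≈ 2.000
  cycle 1 → 1: weight = 3, length = 1, mean = 3/1 ≈ 3.000
  cycle 0 → 1 → 0: weight = 18, length = 2, mean = 18/2 ≈ 9.000
  cycle 1 → 0 → 1: weight = 18, length = 2, mean = 18/2 ≈ 9.000
Minimum mean = 2.000, attained e.g. along the cycle 0 → 0 with weight 2 and length 1. So λ(A) = 2/1 = 2.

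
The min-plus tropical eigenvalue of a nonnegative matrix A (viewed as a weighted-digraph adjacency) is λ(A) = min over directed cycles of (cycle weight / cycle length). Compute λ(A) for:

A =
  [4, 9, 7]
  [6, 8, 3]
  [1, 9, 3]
λ(A) = 3

Enumerate directed cycles and compute their means (weight / length). Sample:
  cycle 0 → 0: weight = 4, length = 1, mean = 4/1 ≈ 4.000
  cycle 1 → 1: weight = 8, length = 1, mean = 8/1 ≈ 8.000
  cycle 2 → 2: weight = 3, length = 1, mean = 3/1 ≈ 3.000
  cycle 0 → 1 → 0: weight = 15, length = 2, mean = 15/2 ≈ 7.500
  cycle 0 → 2 → 0: weight = 8, length = 2, mean = 8/2 ≈ 4.000
  cycle 1 → 0 → 1: weight = 15, length = 2, mean = 15/2 ≈ 7.500
Minimum mean = 3.000, attained e.g. along the cycle 2 → 2 with weight 3 and length 1. So λ(A) = 3/1 = 3.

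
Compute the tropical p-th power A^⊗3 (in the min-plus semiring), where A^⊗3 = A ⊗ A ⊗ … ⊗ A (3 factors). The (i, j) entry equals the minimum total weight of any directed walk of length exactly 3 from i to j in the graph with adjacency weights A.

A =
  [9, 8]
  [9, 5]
A^⊗3 =
  [22, 18]
  [19, 15]

Each entry (A^⊗3)_ij equals the minimum over all length-3 walks i = v_0 → v_1 → … → v_3 = j of Σ_t A[v_t][v_{t+1}]. For example, for (i, j) = (0, 1) we minimise over 4 possible intermediate vertex sequences; the minimum is 18, attained along the walk 0 → 1 → 1 → 1.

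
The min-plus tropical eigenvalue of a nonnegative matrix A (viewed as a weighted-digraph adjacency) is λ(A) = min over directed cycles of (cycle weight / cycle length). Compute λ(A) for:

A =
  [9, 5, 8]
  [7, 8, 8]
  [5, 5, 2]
λ(A) = 2

Enumerate directed cycles and compute their means (weight / length). Sample:
  cycle 0 → 0: weight = 9, length = 1, mean = 9/1 ≈ 9.000
  cycle 1 → 1: weight = 8, length = 1, mean = 8/1 ≈ 8.000
  cycle 2 → 2: weight = 2, length = 1, mean = 2/1 ≈ 2.000
  cycle 0 → 1 → 0: weight = 12, length = 2, mean = 12/2 ≈ 6.000
  cycle 0 → 2 → 0: weight = 13, length = 2, mean = 13/2 ≈ 6.500
  cycle 1 → 0 → 1: weight = 12, length = 2, mean = 12/2 ≈ 6.000
Minimum mean = 2.000, attained e.g. along the cycle 2 → 2 with weight 2 and length 1. So λ(A) = 2/1 = 2.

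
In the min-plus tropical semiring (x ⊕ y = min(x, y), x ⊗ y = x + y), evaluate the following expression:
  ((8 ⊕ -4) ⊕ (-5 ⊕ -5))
((8 ⊕ -4) ⊕ (-5 ⊕ -5)) = -5

Expand innermost to outermost. Recall ⊕ takes the minimum of its arguments and ⊗ takes their sum. Working out the expression ((8 ⊕ -4) ⊕ (-5 ⊕ -5)) gives -5.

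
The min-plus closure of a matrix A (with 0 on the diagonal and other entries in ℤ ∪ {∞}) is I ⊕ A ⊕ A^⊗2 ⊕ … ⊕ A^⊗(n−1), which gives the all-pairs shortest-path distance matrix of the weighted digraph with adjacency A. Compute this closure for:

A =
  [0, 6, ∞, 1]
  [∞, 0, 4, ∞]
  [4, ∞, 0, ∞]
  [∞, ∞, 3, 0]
Closure =
  [0, 6, 4, 1]
  [8, 0, 4, 9]
  [4, 10, 0, 5]
  [7, 13, 3, 0]

This is the Floyd-Warshall all-pairs shortest-path computation. For each intermediate vertex k = 0, 1, …, 3, update dist[i][j] ← min(dist[i][j], dist[i][k] + dist[k][j]). The final matrix gives, for each (i, j), the minimum total weight of any directed path from i to j (possibly empty when i = j).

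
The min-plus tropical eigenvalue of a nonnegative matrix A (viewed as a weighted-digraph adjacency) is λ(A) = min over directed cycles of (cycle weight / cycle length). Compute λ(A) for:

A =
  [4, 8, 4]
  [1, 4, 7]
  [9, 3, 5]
λ(A) = 8/3

Enumerate directed cycles and compute their means (weight / length). Sample:
  cycle 0 → 0: weight = 4, length = 1, mean = 4/1 ≈ 4.000
  cycle 1 → 1: weight = 4, length = 1, mean = 4/1 ≈ 4.000
  cycle 2 → 2: weight = 5, length = 1, mean = 5/1 ≈ 5.000
  cycle 0 → 1 → 0: weight = 9, length = 2, mean = 9/2 ≈ 4.500
  cycle 0 → 2 → 0: weight = 13, length = 2, mean = 13/2 ≈ 6.500
  cycle 1 → 0 → 1: weight = 9, length = 2, mean = 9/2 ≈ 4.500
Minimum mean = 2.667, attained e.g. along the cycle 0 → 2 → 1 → 0 with weight 8 and length 3. So λ(A) = 8/3 = 8/3.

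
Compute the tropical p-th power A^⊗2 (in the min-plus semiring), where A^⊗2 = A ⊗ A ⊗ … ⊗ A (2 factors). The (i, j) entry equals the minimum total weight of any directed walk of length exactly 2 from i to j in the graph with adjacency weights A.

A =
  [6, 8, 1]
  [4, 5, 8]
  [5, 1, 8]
A^⊗2 =
  [6, 2, 7]
  [9, 9, 5]
  [5, 6, 6]

Each entry (A^⊗2)_ij equals the minimum over all length-2 walks i = v_0 → v_1 → … → v_2 = j of Σ_t A[v_t][v_{t+1}]. For example, for (i, j) = (0, 2) we minimise over 3 possible intermediate vertex sequences; the minimum is 7, attained along the walk 0 → 0 → 2.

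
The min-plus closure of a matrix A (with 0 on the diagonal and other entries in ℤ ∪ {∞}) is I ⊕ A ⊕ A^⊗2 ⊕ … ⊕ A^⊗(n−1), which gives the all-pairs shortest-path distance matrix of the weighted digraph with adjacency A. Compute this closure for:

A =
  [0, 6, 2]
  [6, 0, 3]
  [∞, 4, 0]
Closure =
  [0, 6, 2]
  [6, 0, 3]
  [10, 4, 0]

This is the Floyd-Warshall all-pairs shortest-path computation. For each intermediate vertex k = 0, 1, …, 2, update dist[i][j] ← min(dist[i][j], dist[i][k] + dist[k][j]). The final matrix gives, for each (i, j), the minimum total weight of any directed path from i to j (possibly empty when i = j).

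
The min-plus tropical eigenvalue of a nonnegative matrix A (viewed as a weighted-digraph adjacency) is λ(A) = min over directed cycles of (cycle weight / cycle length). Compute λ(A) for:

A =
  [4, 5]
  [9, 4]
λ(A) = 4

Enumerate directed cycles and compute their means (weight / length). Sample:
  cycle 0 → 0: weight = 4, length = 1, mean = 4/1 ≈ 4.000
  cycle 1 → 1: weight = 4, length = 1, mean = 4/1 ≈ 4.000
  cycle 0 → 1 → 0: weight = 14, length = 2, mean = 14/2 ≈ 7.000
  cycle 1 → 0 → 1: weight = 14, length = 2, mean = 14/2 ≈ 7.000
Minimum mean = 4.000, attained e.g. along the cycle 0 → 0 with weight 4 and length 1. So λ(A) = 4/1 = 4.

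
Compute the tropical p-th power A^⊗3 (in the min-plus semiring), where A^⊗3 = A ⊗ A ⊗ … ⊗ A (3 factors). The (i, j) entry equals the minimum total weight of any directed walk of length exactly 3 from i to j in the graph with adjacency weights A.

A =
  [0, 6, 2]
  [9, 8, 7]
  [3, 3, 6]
A^⊗3 =
  [0, 5, 2]
  [9, 14, 11]
  [3, 8, 5]

Each entry (A^⊗3)_ij equals the minimum over all length-3 walks i = v_0 → v_1 → … → v_3 = j of Σ_t A[v_t][v_{t+1}]. For example, for (i, j) = (0, 2) we minimise over 9 possible intermediate vertex sequences; the minimum is 2, attained along the walk 0 → 0 → 0 → 2.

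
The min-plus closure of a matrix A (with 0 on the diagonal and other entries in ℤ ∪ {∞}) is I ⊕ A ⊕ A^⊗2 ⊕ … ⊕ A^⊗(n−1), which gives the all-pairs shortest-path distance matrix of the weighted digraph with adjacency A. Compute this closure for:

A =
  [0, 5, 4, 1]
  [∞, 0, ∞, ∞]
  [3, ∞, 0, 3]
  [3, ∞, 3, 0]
Closure =
  [0, 5, 4, 1]
  [∞, 0, ∞, ∞]
  [3, 8, 0, 3]
  [3, 8, 3, 0]

This is the Floyd-Warshall all-pairs shortest-path computation. For each intermediate vertex k = 0, 1, …, 3, update dist[i][j] ← min(dist[i][j], dist[i][k] + dist[k][j]). The final matrix gives, for each (i, j), the minimum total weight of any directed path from i to j (possibly empty when i = j).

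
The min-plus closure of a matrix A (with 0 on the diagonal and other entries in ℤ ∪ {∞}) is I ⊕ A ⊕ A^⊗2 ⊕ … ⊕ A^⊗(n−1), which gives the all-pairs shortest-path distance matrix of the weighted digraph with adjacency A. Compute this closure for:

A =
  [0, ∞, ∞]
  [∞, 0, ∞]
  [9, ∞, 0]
Closure =
  [0, ∞, ∞]
  [∞, 0, ∞]
  [9, ∞, 0]

This is the Floyd-Warshall all-pairs shortest-path computation. For each intermediate vertex k = 0, 1, …, 2, update dist[i][j] ← min(dist[i][j], dist[i][k] + dist[k][j]). The final matrix gives, for each (i, j), the minimum total weight of any directed path from i to j (possibly empty when i = j).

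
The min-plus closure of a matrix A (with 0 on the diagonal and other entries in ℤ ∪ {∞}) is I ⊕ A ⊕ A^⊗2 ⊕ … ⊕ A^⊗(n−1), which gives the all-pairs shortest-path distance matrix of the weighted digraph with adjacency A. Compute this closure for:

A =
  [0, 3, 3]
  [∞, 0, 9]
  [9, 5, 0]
Closure =
  [0, 3, 3]
  [18, 0, 9]
  [9, 5, 0]

This is the Floyd-Warshall all-pairs shortest-path computation. For each intermediate vertex k = 0, 1, …, 2, update dist[i][j] ← min(dist[i][j], dist[i][k] + dist[k][j]). The final matrix gives, for each (i, j), the minimum total weight of any directed path from i to j (possibly empty when i = j).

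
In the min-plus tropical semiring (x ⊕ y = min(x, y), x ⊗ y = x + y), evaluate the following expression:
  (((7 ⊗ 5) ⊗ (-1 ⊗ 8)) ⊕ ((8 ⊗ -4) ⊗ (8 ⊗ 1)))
(((7 ⊗ 5) ⊗ (-1 ⊗ 8)) ⊕ ((8 ⊗ -4) ⊗ (8 ⊗ 1))) = 13

Expand innermost to outermost. Recall ⊕ takes the minimum of its arguments and ⊗ takes their sum. Working out the expression (((7 ⊗ 5) ⊗ (-1 ⊗ 8)) ⊕ ((8 ⊗ -4) ⊗ (8 ⊗ 1))) gives 13.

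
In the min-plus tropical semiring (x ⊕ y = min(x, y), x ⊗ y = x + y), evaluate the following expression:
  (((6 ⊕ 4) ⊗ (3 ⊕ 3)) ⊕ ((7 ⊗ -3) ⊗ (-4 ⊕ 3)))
(((6 ⊕ 4) ⊗ (3 ⊕ 3)) ⊕ ((7 ⊗ -3) ⊗ (-4 ⊕ 3))) = 0

Expand innermost to outermost. Recall ⊕ takes the minimum of its arguments and ⊗ takes their sum. Working out the expression (((6 ⊕ 4) ⊗ (3 ⊕ 3)) ⊕ ((7 ⊗ -3) ⊗ (-4 ⊕ 3))) gives 0.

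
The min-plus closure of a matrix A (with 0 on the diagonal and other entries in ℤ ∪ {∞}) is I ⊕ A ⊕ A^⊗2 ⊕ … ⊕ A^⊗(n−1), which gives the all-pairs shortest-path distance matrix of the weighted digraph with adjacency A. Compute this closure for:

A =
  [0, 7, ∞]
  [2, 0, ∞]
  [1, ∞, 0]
Closure =
  [0, 7, ∞]
  [2, 0, ∞]
  [1, 8, 0]

This is the Floyd-Warshall all-pairs shortest-path computation. For each intermediate vertex k = 0, 1, …, 2, update dist[i][j] ← min(dist[i][j], dist[i][k] + dist[k][j]). The final matrix gives, for each (i, j), the minimum total weight of any directed path from i to j (possibly empty when i = j).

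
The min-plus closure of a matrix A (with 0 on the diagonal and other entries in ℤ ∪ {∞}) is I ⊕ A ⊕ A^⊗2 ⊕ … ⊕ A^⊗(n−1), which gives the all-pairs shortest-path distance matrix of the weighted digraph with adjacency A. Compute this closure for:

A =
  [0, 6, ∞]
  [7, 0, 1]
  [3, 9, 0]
Closure =
  [0, 6, 7]
  [4, 0, 1]
  [3, 9, 0]

This is the Floyd-Warshall all-pairs shortest-path computation. For each intermediate vertex k = 0, 1, …, 2, update dist[i][j] ← min(dist[i][j], dist[i][k] + dist[k][j]). The final matrix gives, for each (i, j), the minimum total weight of any directed path from i to j (possibly empty when i = j).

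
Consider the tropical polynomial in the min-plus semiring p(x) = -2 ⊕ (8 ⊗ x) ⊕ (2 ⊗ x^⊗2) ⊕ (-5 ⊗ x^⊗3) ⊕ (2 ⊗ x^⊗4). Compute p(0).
p(0) = -5

A tropical monomial a ⊗ x^⊗i evaluates to a + i · x. Evaluating each term at x = 0:
  Term 0 contributes -2 + 0 · 0 = -2
  Term 1 contributes 8 + 1 · 0 = 8
  Term 2 contributes 2 + 2 · 0 = 2
  Term 3 contributes -5 + 3 · 0 = -5
  Term 4 contributes 2 + 4 · 0 = 2
p(0) = ⊕ of these = min[-2, 8, 2, -5, 2] = -5.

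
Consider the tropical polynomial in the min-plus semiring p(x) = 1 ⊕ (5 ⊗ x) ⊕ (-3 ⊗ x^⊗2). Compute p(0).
p(0) = -3

A tropical monomial a ⊗ x^⊗i evaluates to a + i · x. Evaluating each term at x = 0:
  Term 0 contributes 1 + 0 · 0 = 1
  Term 1 contributes 5 + 1 · 0 = 5
  Term 2 contributes -3 + 2 · 0 = -3
p(0) = ⊕ of these = min[1, 5, -3] = -3.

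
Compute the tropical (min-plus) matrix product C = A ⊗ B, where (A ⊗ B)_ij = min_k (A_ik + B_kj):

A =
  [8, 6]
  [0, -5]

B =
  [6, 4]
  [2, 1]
A ⊗ B =
  [8, 7]
  [-3, -4]

Apply the min-plus product entry-by-entry:
  C[0][0] = min over k of (A[0][0] + B[0][0] = 8 + 6 = 14, A[0][1] + B[1][0] = 6 + 2 = 8) = 8 (attained at k = 1)
  C[0][1] = min over k of (A[0][0] + B[0][1] = 8 + 4 = 12, A[0][1] + B[1][1] = 6 + 1 = 7) = 7 (attained at k = 1)
  C[1][0] = min over k of (A[1][0] + B[0][0] = 0 + 6 = 6, A[1][1] + B[1][0] = -5 + 2 = -3) = -3 (attained at k = 1)
  C[1][1] = min over k of (A[1][0] + B[0][1] = 0 + 4 = 4, A[1][1] + B[1][1] = -5 + 1 = -4) = -4 (attained at k = 1)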